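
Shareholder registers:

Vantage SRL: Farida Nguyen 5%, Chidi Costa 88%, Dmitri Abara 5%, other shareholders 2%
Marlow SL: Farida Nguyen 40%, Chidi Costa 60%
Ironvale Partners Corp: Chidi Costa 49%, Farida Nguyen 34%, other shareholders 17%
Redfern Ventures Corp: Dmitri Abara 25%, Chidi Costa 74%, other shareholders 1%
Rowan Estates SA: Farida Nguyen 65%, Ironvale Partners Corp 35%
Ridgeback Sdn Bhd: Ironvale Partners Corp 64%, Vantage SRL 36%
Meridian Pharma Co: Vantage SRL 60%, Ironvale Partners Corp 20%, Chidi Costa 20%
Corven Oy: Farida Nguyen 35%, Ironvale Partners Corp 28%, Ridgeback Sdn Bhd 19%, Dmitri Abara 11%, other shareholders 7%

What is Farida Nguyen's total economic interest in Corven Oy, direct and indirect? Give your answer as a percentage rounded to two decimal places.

Farida reaches Corven along 4 paths.
Direct stake: 35% = 35%.
Via Ironvale: 34% × 28% = 9.52%.
Via Ironvale → Ridgeback: 34% × 64% × 19% = 4.1344%.
Via Vantage → Ridgeback: 5% × 36% × 19% = 0.342%.
Total: 35% + 9.52% + 4.1344% + 0.342% = 48.9964%.
Rounded: 49.00%.

49.00%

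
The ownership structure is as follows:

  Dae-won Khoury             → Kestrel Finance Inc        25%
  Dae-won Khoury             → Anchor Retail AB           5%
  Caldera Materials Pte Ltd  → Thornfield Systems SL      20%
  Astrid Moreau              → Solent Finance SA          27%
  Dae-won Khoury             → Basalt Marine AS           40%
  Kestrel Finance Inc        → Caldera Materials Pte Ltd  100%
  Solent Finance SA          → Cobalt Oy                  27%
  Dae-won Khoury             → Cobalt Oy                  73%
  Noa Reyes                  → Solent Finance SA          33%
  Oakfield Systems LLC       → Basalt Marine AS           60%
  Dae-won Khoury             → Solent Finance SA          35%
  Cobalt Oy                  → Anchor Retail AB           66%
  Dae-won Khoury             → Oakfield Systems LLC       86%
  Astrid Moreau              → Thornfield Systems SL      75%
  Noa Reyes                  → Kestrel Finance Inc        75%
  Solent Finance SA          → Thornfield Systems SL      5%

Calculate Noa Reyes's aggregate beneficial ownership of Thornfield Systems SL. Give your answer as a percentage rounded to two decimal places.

Noa reaches Thornfield along 2 paths.
Via Solent: 33% × 5% = 1.65%.
Via Kestrel → Caldera: 75% × 100% × 20% = 15%.
Total: 1.65% + 15% = 16.65%.

16.65%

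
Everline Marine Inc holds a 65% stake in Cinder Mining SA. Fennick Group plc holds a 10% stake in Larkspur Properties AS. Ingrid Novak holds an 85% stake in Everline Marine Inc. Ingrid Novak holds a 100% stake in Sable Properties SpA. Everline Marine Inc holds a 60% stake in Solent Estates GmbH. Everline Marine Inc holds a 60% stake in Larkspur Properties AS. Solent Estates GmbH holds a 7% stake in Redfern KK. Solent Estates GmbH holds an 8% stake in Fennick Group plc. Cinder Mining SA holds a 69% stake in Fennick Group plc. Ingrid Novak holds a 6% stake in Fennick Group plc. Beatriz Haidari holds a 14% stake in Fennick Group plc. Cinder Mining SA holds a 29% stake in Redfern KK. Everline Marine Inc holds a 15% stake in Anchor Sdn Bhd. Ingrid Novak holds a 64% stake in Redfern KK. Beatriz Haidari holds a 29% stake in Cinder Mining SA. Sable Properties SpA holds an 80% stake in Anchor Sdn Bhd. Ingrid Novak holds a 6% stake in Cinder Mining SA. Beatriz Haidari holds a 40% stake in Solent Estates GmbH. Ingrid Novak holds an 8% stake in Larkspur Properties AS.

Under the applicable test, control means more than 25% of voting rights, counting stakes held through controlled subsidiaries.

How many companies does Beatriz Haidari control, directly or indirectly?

Beatriz holds 40% of Solent, so Beatriz controls Solent.
Beatriz holds 29% of Cinder, so Beatriz controls Cinder.
Beatriz and Solent and Cinder together hold 14% + 8% + 69% = 91% of Fennick, so Beatriz controls Fennick.
Solent and Cinder together hold 7% + 29% = 36% of Redfern, so Beatriz controls Redfern.
No other company's threshold is met.
Beatriz controls 4 companies.

4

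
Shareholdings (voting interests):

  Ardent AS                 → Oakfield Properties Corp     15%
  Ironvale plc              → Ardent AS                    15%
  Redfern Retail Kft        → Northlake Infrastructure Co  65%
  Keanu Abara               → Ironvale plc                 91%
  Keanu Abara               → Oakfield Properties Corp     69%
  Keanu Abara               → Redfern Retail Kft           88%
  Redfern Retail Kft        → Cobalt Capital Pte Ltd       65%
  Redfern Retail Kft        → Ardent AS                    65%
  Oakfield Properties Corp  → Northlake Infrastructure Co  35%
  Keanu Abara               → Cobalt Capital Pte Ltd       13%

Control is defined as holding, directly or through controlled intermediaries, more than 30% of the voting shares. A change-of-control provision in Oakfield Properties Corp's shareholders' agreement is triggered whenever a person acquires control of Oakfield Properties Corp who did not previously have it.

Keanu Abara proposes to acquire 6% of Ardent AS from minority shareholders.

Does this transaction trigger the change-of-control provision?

The purchase changes only Keanu's holdings, so Keanu is the only person who could newly come to control Oakfield.
Keanu holds 91% of Ironvale, so Keanu controls Ironvale.
Keanu holds 88% of Redfern, so Keanu controls Redfern.
Ironvale and Redfern together hold 15% + 65% = 80% of Ardent, so Keanu controls Ardent.
Keanu and Ardent together hold 69% + 15% = 84% of Oakfield, so Keanu controls Oakfield.
So Keanu already controls Oakfield before the transaction.
After the purchase, Keanu holds 6% of Ardent directly.
Keanu controlled Oakfield already, so this is not a new person acquiring control; every other person's position is unchanged or reduced.
No new person acquires control, so the clause is not triggered.

No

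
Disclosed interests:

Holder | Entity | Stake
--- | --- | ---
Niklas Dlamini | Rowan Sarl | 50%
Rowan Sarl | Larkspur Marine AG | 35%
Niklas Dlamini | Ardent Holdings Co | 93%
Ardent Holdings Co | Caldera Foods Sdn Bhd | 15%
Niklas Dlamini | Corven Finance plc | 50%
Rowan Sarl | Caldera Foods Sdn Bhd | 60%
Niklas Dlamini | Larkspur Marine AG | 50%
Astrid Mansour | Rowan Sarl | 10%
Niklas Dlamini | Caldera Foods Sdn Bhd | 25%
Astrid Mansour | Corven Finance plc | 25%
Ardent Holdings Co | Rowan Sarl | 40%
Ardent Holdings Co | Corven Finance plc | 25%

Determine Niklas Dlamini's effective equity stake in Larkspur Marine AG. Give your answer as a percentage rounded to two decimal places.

80.52%

Niklas reaches Larkspur along 3 paths.
Via Ardent → Rowan: 93% × 40% × 35% = 13.02%.
Via Rowan: 50% × 35% = 17.5%.
Direct stake: 50% = 50%.
Total: 13.02% + 17.5% + 50% = 80.52%.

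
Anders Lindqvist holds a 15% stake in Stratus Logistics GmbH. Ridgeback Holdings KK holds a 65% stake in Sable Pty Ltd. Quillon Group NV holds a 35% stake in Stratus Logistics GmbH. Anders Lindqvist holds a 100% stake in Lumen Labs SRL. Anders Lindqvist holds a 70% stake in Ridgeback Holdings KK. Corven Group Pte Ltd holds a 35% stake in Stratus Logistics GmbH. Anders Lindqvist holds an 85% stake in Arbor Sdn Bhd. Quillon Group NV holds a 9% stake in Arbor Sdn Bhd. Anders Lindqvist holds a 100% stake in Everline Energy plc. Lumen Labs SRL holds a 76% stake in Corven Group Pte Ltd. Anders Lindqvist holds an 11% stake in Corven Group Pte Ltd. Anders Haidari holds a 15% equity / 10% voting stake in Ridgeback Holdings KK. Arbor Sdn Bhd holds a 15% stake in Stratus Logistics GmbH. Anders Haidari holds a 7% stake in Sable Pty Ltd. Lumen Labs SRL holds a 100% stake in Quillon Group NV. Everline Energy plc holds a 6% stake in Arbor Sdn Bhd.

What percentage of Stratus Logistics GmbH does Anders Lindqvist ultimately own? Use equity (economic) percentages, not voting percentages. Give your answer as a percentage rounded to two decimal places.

Anders Lindqvist reaches Stratus along 7 paths.
Via Everline → Arbor: 100% × 6% × 15% = 0.9%.
Via Arbor: 85% × 15% = 12.75%.
Via Lumen → Quillon → Arbor: 100% × 100% × 9% × 15% = 1.35%.
Via Lumen → Corven: 100% × 76% × 35% = 26.6%.
Via Corven: 11% × 35% = 3.85%.
Via Lumen → Quillon: 100% × 100% × 35% = 35%.
Direct stake: 15% = 15%.
Total: 0.9% + 12.75% + 1.35% + 26.6% + 3.85% + 35% + 15% = 95.45%.

95.45%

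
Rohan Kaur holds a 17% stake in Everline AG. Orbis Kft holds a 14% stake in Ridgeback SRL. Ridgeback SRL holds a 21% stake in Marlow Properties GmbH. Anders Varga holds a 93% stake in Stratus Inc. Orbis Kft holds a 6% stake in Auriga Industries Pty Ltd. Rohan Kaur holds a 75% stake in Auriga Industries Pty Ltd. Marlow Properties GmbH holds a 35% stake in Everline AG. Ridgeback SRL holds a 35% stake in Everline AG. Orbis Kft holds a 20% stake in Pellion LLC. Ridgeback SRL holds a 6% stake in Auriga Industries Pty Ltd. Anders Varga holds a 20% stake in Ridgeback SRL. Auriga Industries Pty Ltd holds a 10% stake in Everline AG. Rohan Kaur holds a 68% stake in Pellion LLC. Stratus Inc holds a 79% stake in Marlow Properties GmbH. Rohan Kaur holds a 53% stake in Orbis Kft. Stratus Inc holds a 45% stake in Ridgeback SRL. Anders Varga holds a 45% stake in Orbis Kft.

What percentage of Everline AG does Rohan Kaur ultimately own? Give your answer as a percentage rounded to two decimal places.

Rohan reaches Everline along 6 paths.
Via Orbis → Ridgeback: 53% × 14% × 35% = 2.597%.
Direct stake: 17% = 17%.
Via Orbis → Ridgeback → Marlow: 53% × 14% × 21% × 35% = 0.54537%.
Via Auriga: 75% × 10% = 7.5%.
Via Orbis → Ridgeback → Auriga: 53% × 14% × 6% × 10% = 0.04452%.
Via Orbis → Auriga: 53% × 6% × 10% = 0.318%.
Total: 2.597% + 17% + 0.54537% + 7.5% + 0.04452% + 0.318% = 28.00489%.
Rounded: 28.00%.

28.00%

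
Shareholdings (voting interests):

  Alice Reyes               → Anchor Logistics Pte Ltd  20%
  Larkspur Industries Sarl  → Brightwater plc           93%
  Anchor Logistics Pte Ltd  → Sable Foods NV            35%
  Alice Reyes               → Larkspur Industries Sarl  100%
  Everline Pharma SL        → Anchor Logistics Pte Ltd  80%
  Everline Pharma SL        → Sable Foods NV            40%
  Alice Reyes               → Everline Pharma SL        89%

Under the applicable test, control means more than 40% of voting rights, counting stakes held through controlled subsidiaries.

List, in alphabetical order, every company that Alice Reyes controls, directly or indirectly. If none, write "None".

Alice holds 89% of Everline, so Alice controls Everline.
Alice holds 100% of Larkspur, so Alice controls Larkspur.
Alice and Everline together hold 20% + 80% = 100% of Anchor, so Alice controls Anchor.
Larkspur holds 93% of Brightwater, so Alice controls Brightwater.
Everline and Anchor together hold 40% + 35% = 75% of Sable, so Alice controls Sable.

Anchor Logistics Pte Ltd, Brightwater plc, Everline Pharma SL, Larkspur Industries Sarl, Sable Foods NV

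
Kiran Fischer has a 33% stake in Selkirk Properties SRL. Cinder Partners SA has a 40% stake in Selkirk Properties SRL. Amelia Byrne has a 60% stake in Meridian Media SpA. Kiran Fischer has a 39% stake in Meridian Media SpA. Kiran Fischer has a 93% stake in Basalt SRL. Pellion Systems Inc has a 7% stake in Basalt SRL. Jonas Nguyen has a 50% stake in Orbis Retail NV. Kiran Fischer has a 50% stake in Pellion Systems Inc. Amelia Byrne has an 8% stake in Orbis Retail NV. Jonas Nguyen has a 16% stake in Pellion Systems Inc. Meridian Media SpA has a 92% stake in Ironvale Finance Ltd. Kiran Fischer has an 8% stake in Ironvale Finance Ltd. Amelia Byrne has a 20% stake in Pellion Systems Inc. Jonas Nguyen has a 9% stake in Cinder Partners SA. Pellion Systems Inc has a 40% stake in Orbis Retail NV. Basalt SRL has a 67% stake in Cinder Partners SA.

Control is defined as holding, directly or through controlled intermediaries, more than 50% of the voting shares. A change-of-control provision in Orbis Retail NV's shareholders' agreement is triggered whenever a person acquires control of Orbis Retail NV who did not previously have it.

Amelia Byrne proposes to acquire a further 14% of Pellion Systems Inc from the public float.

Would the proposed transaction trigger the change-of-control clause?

No

The purchase changes only Amelia's holdings, so Amelia is the only person who could newly come to control Orbis.
Amelia holds 60% of Meridian, so Amelia controls Meridian.
Meridian holds 92% of Ironvale, so Amelia controls Ironvale.
In Orbis, Amelia's side holds only 8%, not > 50%.
So before the transaction, Amelia does not control Orbis.
After the purchase, Amelia's direct stake in Pellion rises to 20% + 14% = 34%.
Amelia's side now holds 34% of Pellion, not > 50%, so Amelia still does not control Pellion.
After the transaction, Amelia's side holds 8% of Orbis, not > 50%, so Amelia still does not control Orbis.
No new person acquires control, so the clause is not triggered.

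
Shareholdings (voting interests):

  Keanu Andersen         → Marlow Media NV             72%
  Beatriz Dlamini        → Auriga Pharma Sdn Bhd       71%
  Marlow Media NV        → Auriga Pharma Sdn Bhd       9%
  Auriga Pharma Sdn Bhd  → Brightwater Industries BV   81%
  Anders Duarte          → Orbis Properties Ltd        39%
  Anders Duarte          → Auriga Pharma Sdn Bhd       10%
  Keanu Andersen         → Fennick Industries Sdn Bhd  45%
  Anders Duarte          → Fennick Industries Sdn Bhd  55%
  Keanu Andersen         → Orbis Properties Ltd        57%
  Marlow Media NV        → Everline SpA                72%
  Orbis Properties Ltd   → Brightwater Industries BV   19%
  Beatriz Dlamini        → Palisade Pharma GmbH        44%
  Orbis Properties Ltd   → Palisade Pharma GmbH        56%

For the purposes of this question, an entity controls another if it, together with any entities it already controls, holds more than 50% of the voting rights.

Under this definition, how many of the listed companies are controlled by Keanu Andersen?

Keanu holds 72% of Marlow, so Keanu controls Marlow.
Keanu holds 57% of Orbis, so Keanu controls Orbis.
Orbis holds 56% of Palisade, so Keanu controls Palisade.
Marlow holds 72% of Everline, so Keanu controls Everline.
No other company's threshold is met.
Keanu controls 4 companies.

4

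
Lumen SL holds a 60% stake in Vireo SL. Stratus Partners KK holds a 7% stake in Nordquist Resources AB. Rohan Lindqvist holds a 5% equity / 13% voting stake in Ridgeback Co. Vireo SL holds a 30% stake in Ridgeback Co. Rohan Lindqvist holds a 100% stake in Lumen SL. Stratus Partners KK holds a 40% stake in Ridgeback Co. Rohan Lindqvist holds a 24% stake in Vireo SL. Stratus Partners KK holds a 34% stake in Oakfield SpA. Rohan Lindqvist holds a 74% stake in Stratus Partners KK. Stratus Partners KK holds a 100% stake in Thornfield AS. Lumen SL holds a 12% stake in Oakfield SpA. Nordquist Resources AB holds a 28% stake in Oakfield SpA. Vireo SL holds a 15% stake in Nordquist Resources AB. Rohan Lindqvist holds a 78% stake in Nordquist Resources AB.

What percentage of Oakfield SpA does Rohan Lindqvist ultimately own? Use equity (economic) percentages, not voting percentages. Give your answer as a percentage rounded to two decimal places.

Rohan reaches Oakfield along 6 paths.
Via Stratus → Nordquist: 74% × 7% × 28% = 1.4504%.
Via Vireo → Nordquist: 24% × 15% × 28% = 1.008%.
Via Lumen → Vireo → Nordquist: 100% × 60% × 15% × 28% = 2.52%.
Via Nordquist: 78% × 28% = 21.84%.
Via Lumen: 100% × 12% = 12%.
Via Stratus: 74% × 34% = 25.16%.
Total: 1.4504% + 1.008% + 2.52% + 21.84% + 12% + 25.16% = 63.9784%.
Rounded: 63.98%.

63.98%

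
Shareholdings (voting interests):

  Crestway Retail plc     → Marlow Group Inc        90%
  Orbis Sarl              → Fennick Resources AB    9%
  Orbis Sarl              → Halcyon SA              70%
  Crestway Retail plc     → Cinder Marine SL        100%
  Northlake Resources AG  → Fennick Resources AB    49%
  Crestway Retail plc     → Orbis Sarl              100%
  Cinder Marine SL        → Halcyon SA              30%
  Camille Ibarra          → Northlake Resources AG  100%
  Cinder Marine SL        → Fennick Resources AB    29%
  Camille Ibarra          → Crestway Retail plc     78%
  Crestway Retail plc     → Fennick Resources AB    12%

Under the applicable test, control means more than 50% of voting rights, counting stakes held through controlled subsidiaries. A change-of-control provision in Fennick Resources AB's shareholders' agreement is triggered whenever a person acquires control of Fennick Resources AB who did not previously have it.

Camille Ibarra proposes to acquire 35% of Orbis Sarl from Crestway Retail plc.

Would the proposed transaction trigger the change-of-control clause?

The purchase adds only to Camille's holdings (Crestway's stake shrinks), so Camille is the only person who could newly come to control Fennick.
Camille holds 100% of Northlake, so Camille controls Northlake.
Camille holds 78% of Crestway, so Camille controls Crestway.
Crestway holds 100% of Cinder, so Camille controls Cinder.
Crestway holds 100% of Orbis, so Camille controls Orbis.
Cinder and Crestway and Northlake and Orbis together hold 29% + 12% + 49% + 9% = 99% of Fennick, so Camille controls Fennick.
So Camille already controls Fennick before the transaction.
After the purchase, Camille holds 35% of Orbis directly, and Crestway's stake falls to 65%.
Camille controlled Fennick already, so this is not a new person acquiring control; every other person's position is unchanged or reduced.
No new person acquires control, so the clause is not triggered.

No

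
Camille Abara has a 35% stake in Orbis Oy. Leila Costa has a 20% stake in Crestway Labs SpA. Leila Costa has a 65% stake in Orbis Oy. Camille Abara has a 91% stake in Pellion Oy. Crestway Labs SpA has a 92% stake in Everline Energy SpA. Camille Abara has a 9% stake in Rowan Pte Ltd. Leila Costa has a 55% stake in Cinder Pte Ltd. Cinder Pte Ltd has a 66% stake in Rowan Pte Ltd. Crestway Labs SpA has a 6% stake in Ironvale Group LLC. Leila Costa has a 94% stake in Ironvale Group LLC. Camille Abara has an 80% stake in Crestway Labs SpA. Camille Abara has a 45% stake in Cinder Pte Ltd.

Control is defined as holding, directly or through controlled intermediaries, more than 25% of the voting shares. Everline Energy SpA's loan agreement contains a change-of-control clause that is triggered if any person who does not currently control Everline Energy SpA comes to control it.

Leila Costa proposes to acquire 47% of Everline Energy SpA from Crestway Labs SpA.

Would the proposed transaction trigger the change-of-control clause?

Yes

The purchase adds only to Leila's holdings (Crestway's stake shrinks), so Leila is the only person who could newly come to control Everline.
Leila holds 55% of Cinder, so Leila controls Cinder.
Leila holds 65% of Orbis, so Leila controls Orbis.
Cinder holds 66% of Rowan, so Leila controls Rowan.
Leila holds 94% of Ironvale, so Leila controls Ironvale.
Neither Leila nor any entity Leila controls holds any voting interest in Everline.
So before the transaction, Leila does not control Everline.
After the purchase, Leila holds 47% of Everline directly, and Crestway's stake falls to 45%.
Leila holds 47% of Everline, so Leila controls Everline.
Leila did not control Everline before and does after, so the clause is triggered.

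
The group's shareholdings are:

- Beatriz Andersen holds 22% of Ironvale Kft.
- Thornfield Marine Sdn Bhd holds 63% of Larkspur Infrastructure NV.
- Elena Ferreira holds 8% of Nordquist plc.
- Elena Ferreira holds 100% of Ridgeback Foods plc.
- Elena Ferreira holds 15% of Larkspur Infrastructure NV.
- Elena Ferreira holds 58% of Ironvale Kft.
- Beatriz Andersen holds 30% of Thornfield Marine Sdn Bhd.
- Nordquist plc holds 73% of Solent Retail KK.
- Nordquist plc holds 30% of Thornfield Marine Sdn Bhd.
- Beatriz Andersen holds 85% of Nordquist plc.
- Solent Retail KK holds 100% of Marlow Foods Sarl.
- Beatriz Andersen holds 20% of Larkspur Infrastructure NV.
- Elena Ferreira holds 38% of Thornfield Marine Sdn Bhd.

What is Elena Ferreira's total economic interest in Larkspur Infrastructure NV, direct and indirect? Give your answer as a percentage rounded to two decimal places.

40.45%

Elena reaches Larkspur along 3 paths.
Via Thornfield: 38% × 63% = 23.94%.
Via Nordquist → Thornfield: 8% × 30% × 63% = 1.512%.
Direct stake: 15% = 15%.
Total: 23.94% + 1.512% + 15% = 40.452%.
Rounded: 40.45%.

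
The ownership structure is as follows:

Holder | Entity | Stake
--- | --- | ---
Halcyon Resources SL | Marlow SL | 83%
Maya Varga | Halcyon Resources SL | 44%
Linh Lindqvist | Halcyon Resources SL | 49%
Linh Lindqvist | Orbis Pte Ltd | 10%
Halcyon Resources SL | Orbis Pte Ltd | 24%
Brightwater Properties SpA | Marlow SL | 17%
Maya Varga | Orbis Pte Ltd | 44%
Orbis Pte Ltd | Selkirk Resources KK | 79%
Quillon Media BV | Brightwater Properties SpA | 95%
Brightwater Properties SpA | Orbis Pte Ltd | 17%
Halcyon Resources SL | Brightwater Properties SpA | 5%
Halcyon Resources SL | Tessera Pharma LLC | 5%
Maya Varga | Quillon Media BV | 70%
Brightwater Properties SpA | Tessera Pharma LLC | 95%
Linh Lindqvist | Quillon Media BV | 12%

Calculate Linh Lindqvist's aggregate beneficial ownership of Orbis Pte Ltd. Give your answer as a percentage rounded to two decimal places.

Linh reaches Orbis along 4 paths.
Via Quillon → Brightwater: 12% × 95% × 17% = 1.938%.
Via Halcyon → Brightwater: 49% × 5% × 17% = 0.4165%.
Direct stake: 10% = 10%.
Via Halcyon: 49% × 24% = 11.76%.
Total: 1.938% + 0.4165% + 10% + 11.76% = 24.1145%.
Rounded: 24.11%.

24.11%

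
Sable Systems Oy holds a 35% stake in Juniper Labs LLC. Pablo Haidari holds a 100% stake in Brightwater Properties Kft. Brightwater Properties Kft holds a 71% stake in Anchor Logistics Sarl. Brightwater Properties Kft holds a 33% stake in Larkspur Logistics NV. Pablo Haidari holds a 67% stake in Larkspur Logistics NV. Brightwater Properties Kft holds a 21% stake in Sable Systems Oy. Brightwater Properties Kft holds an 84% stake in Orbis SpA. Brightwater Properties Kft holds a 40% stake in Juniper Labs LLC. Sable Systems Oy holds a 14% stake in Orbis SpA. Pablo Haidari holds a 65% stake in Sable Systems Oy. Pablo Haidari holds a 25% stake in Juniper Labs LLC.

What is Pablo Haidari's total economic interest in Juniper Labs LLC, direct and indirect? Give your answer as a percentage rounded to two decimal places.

Pablo reaches Juniper along 4 paths.
Via Brightwater → Sable: 100% × 21% × 35% = 7.35%.
Via Sable: 65% × 35% = 22.75%.
Direct stake: 25% = 25%.
Via Brightwater: 100% × 40% = 40%.
Total: 7.35% + 22.75% + 25% + 40% = 95.1%.
Rounded: 95.10%.

95.10%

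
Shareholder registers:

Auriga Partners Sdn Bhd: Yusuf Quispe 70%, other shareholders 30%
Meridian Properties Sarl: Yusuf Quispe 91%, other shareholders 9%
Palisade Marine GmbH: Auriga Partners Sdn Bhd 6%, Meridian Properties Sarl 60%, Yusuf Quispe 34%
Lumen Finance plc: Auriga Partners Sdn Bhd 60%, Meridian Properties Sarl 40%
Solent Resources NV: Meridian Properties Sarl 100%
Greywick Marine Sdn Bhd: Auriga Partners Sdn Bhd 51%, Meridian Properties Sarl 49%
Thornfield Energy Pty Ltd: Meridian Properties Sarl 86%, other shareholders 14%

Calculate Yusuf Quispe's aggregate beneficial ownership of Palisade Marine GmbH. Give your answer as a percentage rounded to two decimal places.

Yusuf reaches Palisade along 3 paths.
Via Auriga: 70% × 6% = 4.2%.
Via Meridian: 91% × 60% = 54.6%.
Direct stake: 34% = 34%.
Total: 4.2% + 54.6% + 34% = 92.8%.
Rounded: 92.80%.

92.80%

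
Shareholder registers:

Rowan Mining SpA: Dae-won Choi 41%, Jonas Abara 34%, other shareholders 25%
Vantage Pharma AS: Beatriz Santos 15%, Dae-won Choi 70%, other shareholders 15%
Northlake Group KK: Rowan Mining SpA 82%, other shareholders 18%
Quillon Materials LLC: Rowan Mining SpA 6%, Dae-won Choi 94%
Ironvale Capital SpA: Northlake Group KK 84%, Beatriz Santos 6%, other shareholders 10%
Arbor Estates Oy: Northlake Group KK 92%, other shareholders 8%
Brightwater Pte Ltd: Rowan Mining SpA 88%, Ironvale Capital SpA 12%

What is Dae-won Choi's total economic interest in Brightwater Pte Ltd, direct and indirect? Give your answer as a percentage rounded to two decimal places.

39.47%

Dae-won reaches Brightwater along 2 paths.
Via Rowan: 41% × 88% = 36.08%.
Via Rowan → Northlake → Ironvale: 41% × 82% × 84% × 12% = 3.388896%.
Total: 36.08% + 3.388896% = 39.468896%.
Rounded: 39.47%.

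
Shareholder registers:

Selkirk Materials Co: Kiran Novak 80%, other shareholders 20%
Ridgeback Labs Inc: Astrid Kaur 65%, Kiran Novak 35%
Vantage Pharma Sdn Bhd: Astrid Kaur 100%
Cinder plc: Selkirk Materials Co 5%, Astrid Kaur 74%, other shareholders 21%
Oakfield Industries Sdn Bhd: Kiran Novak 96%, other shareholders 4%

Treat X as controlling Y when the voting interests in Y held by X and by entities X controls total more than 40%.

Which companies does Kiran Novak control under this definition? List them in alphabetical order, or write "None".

Kiran holds 80% of Selkirk, so Kiran controls Selkirk.
Kiran holds 96% of Oakfield, so Kiran controls Oakfield.
No other company's threshold is met.

Oakfield Industries Sdn Bhd, Selkirk Materials Co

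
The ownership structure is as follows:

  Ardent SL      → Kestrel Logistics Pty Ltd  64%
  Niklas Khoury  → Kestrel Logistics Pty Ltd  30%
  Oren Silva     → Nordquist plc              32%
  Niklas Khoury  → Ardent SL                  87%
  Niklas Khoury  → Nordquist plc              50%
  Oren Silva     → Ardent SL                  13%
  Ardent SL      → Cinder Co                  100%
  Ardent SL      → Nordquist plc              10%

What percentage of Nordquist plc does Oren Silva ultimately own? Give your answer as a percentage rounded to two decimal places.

Oren reaches Nordquist along 2 paths.
Direct stake: 32% = 32%.
Via Ardent: 13% × 10% = 1.3%.
Total: 32% + 1.3% = 33.3%.
Rounded: 33.30%.

33.30%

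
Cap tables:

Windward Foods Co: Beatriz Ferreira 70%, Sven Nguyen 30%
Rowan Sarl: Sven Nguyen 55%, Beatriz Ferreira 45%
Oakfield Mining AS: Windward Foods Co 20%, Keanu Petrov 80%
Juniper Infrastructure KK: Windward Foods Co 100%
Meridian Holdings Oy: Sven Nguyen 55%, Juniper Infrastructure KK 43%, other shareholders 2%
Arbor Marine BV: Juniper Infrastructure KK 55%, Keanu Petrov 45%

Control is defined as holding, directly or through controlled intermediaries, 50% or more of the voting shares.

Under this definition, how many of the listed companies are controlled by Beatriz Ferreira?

Beatriz holds 70% of Windward, so Beatriz controls Windward.
Windward holds 100% of Juniper, so Beatriz controls Juniper.
Juniper holds 55% of Arbor, so Beatriz controls Arbor.
No other company's threshold is met.
Beatriz controls 3 companies.

3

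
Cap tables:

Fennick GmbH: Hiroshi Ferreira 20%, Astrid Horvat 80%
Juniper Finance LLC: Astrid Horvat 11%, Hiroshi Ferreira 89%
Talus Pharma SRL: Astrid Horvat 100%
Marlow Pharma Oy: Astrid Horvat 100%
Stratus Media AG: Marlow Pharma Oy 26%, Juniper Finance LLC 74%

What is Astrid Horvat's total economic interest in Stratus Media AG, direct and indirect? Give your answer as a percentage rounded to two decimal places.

Astrid reaches Stratus along 2 paths.
Via Marlow: 100% × 26% = 26%.
Via Juniper: 11% × 74% = 8.14%.
Total: 26% + 8.14% = 34.14%.

34.14%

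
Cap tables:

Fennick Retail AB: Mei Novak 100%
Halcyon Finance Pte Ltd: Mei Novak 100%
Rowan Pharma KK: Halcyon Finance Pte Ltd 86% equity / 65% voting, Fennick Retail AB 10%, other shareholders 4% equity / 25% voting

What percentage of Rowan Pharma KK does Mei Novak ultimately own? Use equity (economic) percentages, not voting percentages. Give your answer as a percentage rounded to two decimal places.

Mei reaches Rowan along 2 paths.
Via Halcyon: 100% × 86% = 86%.
Via Fennick: 100% × 10% = 10%.
Total: 86% + 10% = 96%.
Rounded: 96.00%.

96.00%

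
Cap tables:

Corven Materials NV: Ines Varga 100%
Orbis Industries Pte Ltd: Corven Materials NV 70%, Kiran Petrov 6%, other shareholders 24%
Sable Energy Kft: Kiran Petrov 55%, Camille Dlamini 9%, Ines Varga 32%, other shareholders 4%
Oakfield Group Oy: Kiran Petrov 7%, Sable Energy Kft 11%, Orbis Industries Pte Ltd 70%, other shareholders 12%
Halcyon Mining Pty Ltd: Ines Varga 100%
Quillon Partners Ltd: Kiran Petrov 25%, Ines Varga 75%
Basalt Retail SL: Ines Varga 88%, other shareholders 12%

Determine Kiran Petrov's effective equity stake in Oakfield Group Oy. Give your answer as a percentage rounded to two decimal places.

Kiran reaches Oakfield along 3 paths.
Direct stake: 7% = 7%.
Via Sable: 55% × 11% = 6.05%.
Via Orbis: 6% × 70% = 4.2%.
Total: 7% + 6.05% + 4.2% = 17.25%.

17.25%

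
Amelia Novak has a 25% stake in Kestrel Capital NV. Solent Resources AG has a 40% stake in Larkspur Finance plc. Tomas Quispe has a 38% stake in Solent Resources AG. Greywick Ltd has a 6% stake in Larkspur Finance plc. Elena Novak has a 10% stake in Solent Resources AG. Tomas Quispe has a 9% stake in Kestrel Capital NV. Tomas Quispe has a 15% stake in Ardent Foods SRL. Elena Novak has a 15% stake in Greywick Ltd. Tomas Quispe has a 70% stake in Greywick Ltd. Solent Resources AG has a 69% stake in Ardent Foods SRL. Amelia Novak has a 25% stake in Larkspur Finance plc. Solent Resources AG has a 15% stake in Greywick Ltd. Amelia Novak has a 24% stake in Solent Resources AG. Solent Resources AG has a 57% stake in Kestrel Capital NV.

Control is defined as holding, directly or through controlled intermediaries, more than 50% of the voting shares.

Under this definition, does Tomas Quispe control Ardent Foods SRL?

No

Tomas holds 70% of Greywick, so Tomas controls Greywick.
In Ardent, Tomas's side holds only 15%, not > 50%.
So Tomas does not control Ardent.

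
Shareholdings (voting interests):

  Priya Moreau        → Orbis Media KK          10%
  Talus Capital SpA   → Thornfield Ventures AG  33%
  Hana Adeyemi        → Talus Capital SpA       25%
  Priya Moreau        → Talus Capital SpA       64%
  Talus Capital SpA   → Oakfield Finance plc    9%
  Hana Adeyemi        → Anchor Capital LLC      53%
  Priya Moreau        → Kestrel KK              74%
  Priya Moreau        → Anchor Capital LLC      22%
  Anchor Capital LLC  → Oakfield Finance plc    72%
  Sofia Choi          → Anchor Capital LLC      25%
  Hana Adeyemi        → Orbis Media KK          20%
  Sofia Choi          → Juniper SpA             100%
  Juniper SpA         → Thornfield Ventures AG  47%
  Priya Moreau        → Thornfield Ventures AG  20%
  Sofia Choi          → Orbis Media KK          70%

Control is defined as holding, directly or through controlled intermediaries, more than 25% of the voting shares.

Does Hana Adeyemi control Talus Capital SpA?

No

Hana holds 53% of Anchor, so Hana controls Anchor.
Anchor holds 72% of Oakfield, so Hana controls Oakfield.
In Talus, Hana's side holds only 25%, not > 25%.
So Hana does not control Talus.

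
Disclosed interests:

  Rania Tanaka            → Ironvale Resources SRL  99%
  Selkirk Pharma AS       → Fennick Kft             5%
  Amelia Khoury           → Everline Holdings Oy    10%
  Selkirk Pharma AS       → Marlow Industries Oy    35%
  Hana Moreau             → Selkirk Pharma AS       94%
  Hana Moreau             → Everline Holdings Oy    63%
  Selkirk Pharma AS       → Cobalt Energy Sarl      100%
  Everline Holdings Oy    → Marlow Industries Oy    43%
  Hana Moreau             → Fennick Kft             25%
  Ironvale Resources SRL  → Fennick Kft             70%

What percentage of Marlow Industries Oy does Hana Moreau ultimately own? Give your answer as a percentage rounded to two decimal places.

59.99%

Hana reaches Marlow along 2 paths.
Via Selkirk: 94% × 35% = 32.9%.
Via Everline: 63% × 43% = 27.09%.
Total: 32.9% + 27.09% = 59.99%.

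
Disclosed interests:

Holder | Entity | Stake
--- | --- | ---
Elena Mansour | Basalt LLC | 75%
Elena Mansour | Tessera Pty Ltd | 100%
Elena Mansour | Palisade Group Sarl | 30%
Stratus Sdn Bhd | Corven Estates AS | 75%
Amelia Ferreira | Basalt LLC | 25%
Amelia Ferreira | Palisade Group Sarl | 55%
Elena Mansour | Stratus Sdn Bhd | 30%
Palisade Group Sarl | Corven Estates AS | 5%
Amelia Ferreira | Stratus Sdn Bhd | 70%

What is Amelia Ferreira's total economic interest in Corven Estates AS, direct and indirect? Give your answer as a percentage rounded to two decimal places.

Amelia reaches Corven along 2 paths.
Via Palisade: 55% × 5% = 2.75%.
Via Stratus: 70% × 75% = 52.5%.
Total: 2.75% + 52.5% = 55.25%.

55.25%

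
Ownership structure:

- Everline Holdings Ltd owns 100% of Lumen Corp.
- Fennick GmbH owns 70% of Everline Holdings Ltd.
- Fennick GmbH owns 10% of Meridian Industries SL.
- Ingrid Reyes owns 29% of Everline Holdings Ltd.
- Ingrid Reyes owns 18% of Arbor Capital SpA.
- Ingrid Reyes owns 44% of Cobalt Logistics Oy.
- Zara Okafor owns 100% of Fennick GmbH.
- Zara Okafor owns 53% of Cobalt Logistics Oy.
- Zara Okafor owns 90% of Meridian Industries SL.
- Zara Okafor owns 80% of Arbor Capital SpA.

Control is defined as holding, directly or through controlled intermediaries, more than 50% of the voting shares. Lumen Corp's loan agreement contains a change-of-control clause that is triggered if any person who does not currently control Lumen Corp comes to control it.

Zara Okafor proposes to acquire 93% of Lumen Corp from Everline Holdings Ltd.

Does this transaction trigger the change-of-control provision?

No

The purchase adds only to Zara's holdings (Everline's stake shrinks), so Zara is the only person who could newly come to control Lumen.
Zara holds 100% of Fennick, so Zara controls Fennick.
Fennick holds 70% of Everline, so Zara controls Everline.
Everline holds 100% of Lumen, so Zara controls Lumen.
So Zara already controls Lumen before the transaction.
After the purchase, Zara holds 93% of Lumen directly, and Everline's stake falls to 7%.
Zara controlled Lumen already, so this is not a new person acquiring control; every other person's position is unchanged or reduced.
No new person acquires control, so the clause is not triggered.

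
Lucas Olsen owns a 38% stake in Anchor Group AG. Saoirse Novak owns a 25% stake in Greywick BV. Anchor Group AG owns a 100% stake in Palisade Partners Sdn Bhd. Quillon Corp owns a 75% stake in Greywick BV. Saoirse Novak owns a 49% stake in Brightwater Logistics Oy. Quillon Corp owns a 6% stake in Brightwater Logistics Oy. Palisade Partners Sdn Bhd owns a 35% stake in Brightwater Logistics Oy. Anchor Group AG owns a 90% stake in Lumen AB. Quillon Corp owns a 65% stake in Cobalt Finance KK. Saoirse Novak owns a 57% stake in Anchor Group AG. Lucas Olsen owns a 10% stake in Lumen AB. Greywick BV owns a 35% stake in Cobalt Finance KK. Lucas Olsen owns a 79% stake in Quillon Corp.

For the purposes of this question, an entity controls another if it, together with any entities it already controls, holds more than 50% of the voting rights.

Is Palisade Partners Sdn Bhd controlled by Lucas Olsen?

Lucas holds 79% of Quillon, so Lucas controls Quillon.
Quillon holds 75% of Greywick, so Lucas controls Greywick.
Quillon and Greywick together hold 65% + 35% = 100% of Cobalt, so Lucas controls Cobalt.
Neither Lucas nor any entity Lucas controls holds any voting interest in Palisade.
So Lucas does not control Palisade.

No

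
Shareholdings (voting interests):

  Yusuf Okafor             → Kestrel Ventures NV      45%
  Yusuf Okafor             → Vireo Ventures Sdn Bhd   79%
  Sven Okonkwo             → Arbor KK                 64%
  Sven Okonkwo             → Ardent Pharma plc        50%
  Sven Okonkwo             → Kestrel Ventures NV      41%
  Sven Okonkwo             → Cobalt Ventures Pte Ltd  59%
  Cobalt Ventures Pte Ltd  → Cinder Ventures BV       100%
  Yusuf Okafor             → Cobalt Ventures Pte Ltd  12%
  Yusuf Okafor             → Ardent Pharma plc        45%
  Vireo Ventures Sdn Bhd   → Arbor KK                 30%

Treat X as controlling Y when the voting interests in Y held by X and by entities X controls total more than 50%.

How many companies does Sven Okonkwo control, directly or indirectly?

Sven holds 59% of Cobalt, so Sven controls Cobalt.
Cobalt holds 100% of Cinder, so Sven controls Cinder.
Sven holds 64% of Arbor, so Sven controls Arbor.
No other company's threshold is met.
Sven controls 3 companies.

3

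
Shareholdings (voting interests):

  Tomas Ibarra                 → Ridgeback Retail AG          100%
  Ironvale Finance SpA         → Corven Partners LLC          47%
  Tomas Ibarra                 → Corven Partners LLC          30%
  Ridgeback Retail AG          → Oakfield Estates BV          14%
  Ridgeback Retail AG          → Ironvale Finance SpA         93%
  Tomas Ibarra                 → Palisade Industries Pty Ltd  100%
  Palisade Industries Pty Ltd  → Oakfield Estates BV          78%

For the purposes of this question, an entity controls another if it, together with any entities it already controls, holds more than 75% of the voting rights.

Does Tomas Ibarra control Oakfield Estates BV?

Tomas holds 100% of Palisade, so Tomas controls Palisade.
Tomas holds 100% of Ridgeback, so Tomas controls Ridgeback.
Ridgeback and Palisade together hold 14% + 78% = 92% of Oakfield, so Tomas controls Oakfield.

Yes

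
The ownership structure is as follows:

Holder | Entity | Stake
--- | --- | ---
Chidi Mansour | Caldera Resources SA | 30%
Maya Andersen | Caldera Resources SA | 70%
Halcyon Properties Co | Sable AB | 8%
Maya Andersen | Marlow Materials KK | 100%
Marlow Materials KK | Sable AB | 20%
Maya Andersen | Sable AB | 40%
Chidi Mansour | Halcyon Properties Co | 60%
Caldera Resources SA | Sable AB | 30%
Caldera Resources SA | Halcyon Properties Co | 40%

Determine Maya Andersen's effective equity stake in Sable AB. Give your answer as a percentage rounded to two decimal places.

83.24%

Maya reaches Sable along 4 paths.
Via Caldera: 70% × 30% = 21%.
Via Marlow: 100% × 20% = 20%.
Direct stake: 40% = 40%.
Via Caldera → Halcyon: 70% × 40% × 8% = 2.24%.
Total: 21% + 20% + 40% + 2.24% = 83.24%.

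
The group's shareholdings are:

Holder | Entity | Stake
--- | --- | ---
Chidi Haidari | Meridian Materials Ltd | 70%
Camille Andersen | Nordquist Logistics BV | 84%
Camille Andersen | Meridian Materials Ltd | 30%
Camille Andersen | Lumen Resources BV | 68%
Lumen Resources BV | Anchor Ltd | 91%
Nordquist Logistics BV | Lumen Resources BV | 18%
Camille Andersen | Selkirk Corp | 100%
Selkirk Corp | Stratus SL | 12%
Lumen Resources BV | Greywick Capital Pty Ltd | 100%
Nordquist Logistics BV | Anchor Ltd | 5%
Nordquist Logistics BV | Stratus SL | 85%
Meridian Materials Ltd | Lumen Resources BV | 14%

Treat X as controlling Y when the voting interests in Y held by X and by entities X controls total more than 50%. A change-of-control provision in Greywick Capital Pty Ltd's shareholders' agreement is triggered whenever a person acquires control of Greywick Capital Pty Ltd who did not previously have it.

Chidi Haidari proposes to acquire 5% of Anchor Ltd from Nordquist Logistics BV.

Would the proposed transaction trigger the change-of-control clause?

The purchase adds only to Chidi's holdings (Nordquist's stake shrinks), so Chidi is the only person who could newly come to control Greywick.
Chidi holds 70% of Meridian, so Chidi controls Meridian.
Neither Chidi nor any entity Chidi controls holds any voting interest in Greywick.
So before the transaction, Chidi does not control Greywick.
After the purchase, Chidi holds 5% of Anchor directly, and Nordquist's stake falls to 0%.
Chidi's side now holds 5% of Anchor, not > 50%, so Chidi still does not control Anchor.
After the transaction, neither Chidi nor any entity Chidi controls holds a voting interest in Greywick, so Chidi still does not control it.
No new person acquires control, so the clause is not triggered.

No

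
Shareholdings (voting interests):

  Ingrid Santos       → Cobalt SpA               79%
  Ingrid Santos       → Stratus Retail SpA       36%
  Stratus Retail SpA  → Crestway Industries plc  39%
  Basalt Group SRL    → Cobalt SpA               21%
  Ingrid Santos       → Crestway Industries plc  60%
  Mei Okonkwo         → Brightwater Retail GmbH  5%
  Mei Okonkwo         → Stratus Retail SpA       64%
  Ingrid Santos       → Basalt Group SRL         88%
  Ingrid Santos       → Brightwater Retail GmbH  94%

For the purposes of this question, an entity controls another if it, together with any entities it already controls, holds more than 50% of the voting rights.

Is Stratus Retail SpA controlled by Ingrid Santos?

Ingrid holds 88% of Basalt, so Ingrid controls Basalt.
Ingrid holds 94% of Brightwater, so Ingrid controls Brightwater.
Ingrid holds 60% of Crestway, so Ingrid controls Crestway.
Basalt and Ingrid together hold 21% + 79% = 100% of Cobalt, so Ingrid controls Cobalt.
In Stratus, Ingrid's side holds only 36%, not > 50%.
So Ingrid does not control Stratus.

No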